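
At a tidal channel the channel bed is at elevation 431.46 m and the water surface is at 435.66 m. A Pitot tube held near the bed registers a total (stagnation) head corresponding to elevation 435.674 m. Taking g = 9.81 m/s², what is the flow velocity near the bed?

v ≈ 0.524 m/s

Near the bed, under hydrostatic conditions, the piezometric head (z + ψ) equals the free-surface elevation, 435.66 m.
Velocity head = total − piezometric = 435.674 − 435.66 = 0.014 m.
v = √(2g·h_v) = √(2 × 9.81 × 0.014) = 0.524 m/s.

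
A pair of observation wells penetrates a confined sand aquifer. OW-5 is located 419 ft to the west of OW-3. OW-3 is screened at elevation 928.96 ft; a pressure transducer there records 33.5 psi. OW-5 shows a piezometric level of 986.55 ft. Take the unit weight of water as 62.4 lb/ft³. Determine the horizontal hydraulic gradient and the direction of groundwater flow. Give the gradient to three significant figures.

Pressure head at OW-3: ψ = 144·P/γ = 144 × 33.5 / 62.4 = 77.31 ft.
Total head at OW-3: h = z + ψ = 928.96 + 77.31 = 1006.27 ft.
Total head at OW-5: h = 986.55 ft (water level in the piezometer is the total head).
Head difference: h(OW-3) − h(OW-5) = 1006.27 − 986.55 = 19.72 ft.
Hydraulic gradient: i = |Δh| / L = 19.72 / 419 = 0.0471.
Flow is from higher to lower head: from OW-3 toward OW-5, i.e. toward the west.

i ≈ 0.0471; groundwater flows toward the west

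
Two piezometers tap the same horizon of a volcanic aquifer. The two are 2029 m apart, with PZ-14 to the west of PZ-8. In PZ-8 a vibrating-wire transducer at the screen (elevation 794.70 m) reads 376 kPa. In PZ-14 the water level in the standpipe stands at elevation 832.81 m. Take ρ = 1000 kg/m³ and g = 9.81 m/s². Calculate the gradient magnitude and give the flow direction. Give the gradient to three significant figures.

Pressure head at PZ-8: ψ = P/(ρg) = 376×1000 / (1000 × 9.81) = 38.33 m.
Total head at PZ-8: h = z + ψ = 794.70 + 38.33 = 833.03 m.
Total head at PZ-14: h = 832.81 m (water level in the piezometer is the total head).
Head difference: h(PZ-8) − h(PZ-14) = 833.03 − 832.81 = 0.22 m.
Hydraulic gradient: i = |Δh| / L = 0.22 / 2029 = 0.000108.
Flow is from higher to lower head: from PZ-8 toward PZ-14, i.e. toward the west.

i ≈ 0.000108; groundwater flows toward the west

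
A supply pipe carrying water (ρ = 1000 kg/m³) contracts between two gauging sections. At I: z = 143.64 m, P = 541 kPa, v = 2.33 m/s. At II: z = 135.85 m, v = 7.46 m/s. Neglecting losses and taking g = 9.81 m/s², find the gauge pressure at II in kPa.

P₂ ≈ 592 kPa

Pressure head at I: ψ₁ = P₁/(ρg) = 541×1000 / (1000 × 9.81) = 55.15 m.
Velocity heads: v₁²/2g = 2.33²/19.62 = 0.277 m; v₂²/2g = 7.46²/19.62 = 2.836 m.
Total head H = z₁ + ψ₁ + v₁²/2g = 143.64 + 55.15 + 0.277 = 199.07 m.
ψ₂ = H − z₂ − v₂²/2g = 199.07 − 135.85 − 2.836 = 60.38 m.
P₂ = ρgψ₂ = 1000 × 9.81 × 60.38 ≈ 592 kPa.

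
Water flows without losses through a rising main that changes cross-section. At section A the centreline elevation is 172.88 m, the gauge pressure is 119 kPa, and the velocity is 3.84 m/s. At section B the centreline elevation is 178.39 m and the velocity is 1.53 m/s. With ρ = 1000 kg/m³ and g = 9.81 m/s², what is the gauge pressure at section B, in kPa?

P₂ ≈ 71.1 kPa

Pressure head at A: ψ₁ = P₁/(ρg) = 119×1000 / (1000 × 9.81) = 12.13 m.
Velocity heads: v₁²/2g = 3.84²/19.62 = 0.752 m; v₂²/2g = 1.53²/19.62 = 0.119 m.
Total head H = z₁ + ψ₁ + v₁²/2g = 172.88 + 12.13 + 0.752 = 185.76 m.
ψ₂ = H − z₂ − v₂²/2g = 185.76 − 178.39 − 0.119 = 7.25 m.
P₂ = ρgψ₂ = 1000 × 9.81 × 7.25 ≈ 71.1 kPa.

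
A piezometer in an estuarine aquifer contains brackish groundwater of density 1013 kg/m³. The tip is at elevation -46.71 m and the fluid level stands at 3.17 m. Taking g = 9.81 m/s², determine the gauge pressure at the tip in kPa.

P ≈ 496 kPa

Pressure head ψ = h − z = 3.17 − (-46.71) = 49.88 m.
P = ρgψ = 1013 × 9.81 × 49.88 = 495684 Pa ≈ 496 kPa.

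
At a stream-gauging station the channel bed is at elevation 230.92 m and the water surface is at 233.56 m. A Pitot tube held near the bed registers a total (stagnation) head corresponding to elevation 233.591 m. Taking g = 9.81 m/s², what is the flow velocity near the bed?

Near the bed, under hydrostatic conditions, the piezometric head (z + ψ) equals the free-surface elevation, 233.56 m.
Velocity head = total − piezometric = 233.591 − 233.56 = 0.031 m.
v = √(2g·h_v) = √(2 × 9.81 × 0.031) = 0.780 m/s.

v ≈ 0.780 m/s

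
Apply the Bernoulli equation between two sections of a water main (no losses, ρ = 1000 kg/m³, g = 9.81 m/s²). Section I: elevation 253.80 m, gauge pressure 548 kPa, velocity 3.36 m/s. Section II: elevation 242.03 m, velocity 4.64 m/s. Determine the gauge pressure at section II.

P₂ ≈ 658 kPa

Pressure head at I: ψ₁ = P₁/(ρg) = 548×1000 / (1000 × 9.81) = 55.86 m.
Velocity heads: v₁²/2g = 3.36²/19.62 = 0.575 m; v₂²/2g = 4.64²/19.62 = 1.097 m.
Total head H = z₁ + ψ₁ + v₁²/2g = 253.80 + 55.86 + 0.575 = 310.24 m.
ψ₂ = H − z₂ − v₂²/2g = 310.24 − 242.03 − 1.097 = 67.11 m.
P₂ = ρgψ₂ = 1000 × 9.81 × 67.11 ≈ 658 kPa.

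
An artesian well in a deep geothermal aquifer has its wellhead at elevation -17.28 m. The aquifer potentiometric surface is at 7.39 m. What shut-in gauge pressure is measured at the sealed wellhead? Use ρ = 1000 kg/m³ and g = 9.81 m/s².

P ≈ 242 kPa

Head above the cap: Δh = 7.39 − (-17.28) = 24.67 m.
P = ρgΔh = 1000 × 9.81 × 24.67 = 242013 Pa ≈ 242 kPa.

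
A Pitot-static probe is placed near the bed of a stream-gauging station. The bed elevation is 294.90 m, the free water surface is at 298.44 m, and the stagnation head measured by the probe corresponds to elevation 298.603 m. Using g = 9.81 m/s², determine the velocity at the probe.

v ≈ 1.79 m/s

Near the bed, under hydrostatic conditions, the piezometric head (z + ψ) equals the free-surface elevation, 298.44 m.
Velocity head = total − piezometric = 298.603 − 298.44 = 0.163 m.
v = √(2g·h_v) = √(2 × 9.81 × 0.163) = 1.79 m/s.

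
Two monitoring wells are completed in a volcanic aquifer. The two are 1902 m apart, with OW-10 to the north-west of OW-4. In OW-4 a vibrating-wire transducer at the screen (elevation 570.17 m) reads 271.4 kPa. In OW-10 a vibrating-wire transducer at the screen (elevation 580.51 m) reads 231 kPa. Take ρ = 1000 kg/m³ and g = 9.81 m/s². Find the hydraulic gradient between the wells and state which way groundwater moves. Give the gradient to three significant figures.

Pressure head at OW-4: ψ = P/(ρg) = 271.4×1000 / (1000 × 9.81) = 27.67 m.
Total head at OW-4: h = z + ψ = 570.17 + 27.67 = 597.84 m.
Pressure head at OW-10: ψ = P/(ρg) = 231×1000 / (1000 × 9.81) = 23.55 m.
Total head at OW-10: h = z + ψ = 580.51 + 23.55 = 604.06 m.
Head difference: h(OW-4) − h(OW-10) = 597.84 − 604.06 = -6.22 m.
Hydraulic gradient: i = |Δh| / L = 6.22 / 1902 = 0.00327.
Flow is from higher to lower head: from OW-10 toward OW-4, i.e. toward the south-east.

i ≈ 0.00327; groundwater flows toward the south-east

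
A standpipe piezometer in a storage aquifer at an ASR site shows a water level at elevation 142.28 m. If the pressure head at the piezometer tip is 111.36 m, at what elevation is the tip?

z ≈ 30.92 m

z = h − ψ = 142.28 − 111.36 = 30.92 m.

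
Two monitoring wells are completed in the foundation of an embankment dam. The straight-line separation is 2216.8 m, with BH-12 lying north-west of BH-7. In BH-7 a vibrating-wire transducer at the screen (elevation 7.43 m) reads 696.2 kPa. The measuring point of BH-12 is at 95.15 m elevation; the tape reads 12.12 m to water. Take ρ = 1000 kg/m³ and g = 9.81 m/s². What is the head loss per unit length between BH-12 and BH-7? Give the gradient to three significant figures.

Pressure head at BH-7: ψ = P/(ρg) = 696.2×1000 / (1000 × 9.81) = 70.97 m.
Total head at BH-7: h = z + ψ = 7.43 + 70.97 = 78.40 m.
Total head at BH-12: h = 95.15 − 12.12 = 83.03 m.
Head difference: h(BH-7) − h(BH-12) = 78.40 − 83.03 = -4.63 m.
Hydraulic gradient: i = |Δh| / L = 4.63 / 2216.8 = 0.00209.

i ≈ 0.00209 m/m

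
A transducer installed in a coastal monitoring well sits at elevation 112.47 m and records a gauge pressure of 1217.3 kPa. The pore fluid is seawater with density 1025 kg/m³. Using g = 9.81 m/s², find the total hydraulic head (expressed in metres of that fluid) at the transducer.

h ≈ 233.53 m

ψ = P/(ρg) = 1217.3×1000 / (1025 × 9.81) = 121.06 m.
h = z + ψ = 112.47 + 121.06 = 233.53 m.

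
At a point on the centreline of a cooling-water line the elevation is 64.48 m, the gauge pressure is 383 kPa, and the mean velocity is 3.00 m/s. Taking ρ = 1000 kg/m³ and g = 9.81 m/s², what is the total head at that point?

h ≈ 103.98 m

Pressure head ψ = P/(ρg) = 383×1000 / (1000 × 9.81) = 39.04 m.
Velocity head = v²/(2g) = 3.00² / (2 × 9.81) = 0.459 m.
h = z + ψ + v²/(2g) = 64.48 + 39.04 + 0.459 = 103.98 m.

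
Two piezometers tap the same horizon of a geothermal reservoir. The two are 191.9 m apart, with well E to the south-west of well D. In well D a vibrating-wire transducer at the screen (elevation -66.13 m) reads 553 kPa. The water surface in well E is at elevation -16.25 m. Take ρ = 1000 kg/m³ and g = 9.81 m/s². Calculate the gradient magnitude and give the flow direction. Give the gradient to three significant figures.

i ≈ 0.0338; groundwater flows toward the south-west

Pressure head at well D: ψ = P/(ρg) = 553×1000 / (1000 × 9.81) = 56.37 m.
Total head at well D: h = z + ψ = -66.13 + 56.37 = -9.76 m.
Total head at well E: h = -16.25 m (water level in the piezometer is the total head).
Head difference: h(well D) − h(well E) = -9.76 − (-16.25) = 6.49 m.
Hydraulic gradient: i = |Δh| / L = 6.49 / 191.9 = 0.0338.
Flow is from higher to lower head: from well D toward well E, i.e. toward the south-west.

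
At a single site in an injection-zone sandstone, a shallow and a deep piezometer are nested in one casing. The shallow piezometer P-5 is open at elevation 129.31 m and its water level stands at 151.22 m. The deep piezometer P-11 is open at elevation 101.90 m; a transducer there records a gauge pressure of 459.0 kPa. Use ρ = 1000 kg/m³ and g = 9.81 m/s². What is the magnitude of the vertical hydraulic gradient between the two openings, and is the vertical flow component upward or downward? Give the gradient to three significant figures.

|i_v| ≈ 0.0923; vertical flow is downward

Total head at P-5: h = 151.22 m (water level in the standpipe).
Pressure head at P-11: ψ = P/(ρg) = 459.0×1000 / (1000 × 9.81) = 46.79 m.
Total head at P-11: h = z + ψ = 101.90 + 46.79 = 148.69 m.
Δh = h(P-5) − h(P-11) = 151.22 − 148.69 = 2.53 m.
Vertical separation Δz = 129.31 − 101.90 = 27.41 m.
|i_v| = |Δh| / Δz = 2.53 / 27.41 = 0.0923.
Head is higher in the shallow piezometer, so vertical flow is downward (recharge condition).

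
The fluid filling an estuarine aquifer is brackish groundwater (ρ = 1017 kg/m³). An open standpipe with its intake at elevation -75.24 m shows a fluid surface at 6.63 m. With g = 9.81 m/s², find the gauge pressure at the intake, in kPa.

P ≈ 817 kPa

Pressure head ψ = h − z = 6.63 − (-75.24) = 81.87 m.
P = ρgψ = 1017 × 9.81 × 81.87 = 816798 Pa ≈ 817 kPa.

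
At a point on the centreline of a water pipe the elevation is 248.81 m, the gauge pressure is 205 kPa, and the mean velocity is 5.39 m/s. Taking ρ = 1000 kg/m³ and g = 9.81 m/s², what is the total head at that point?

h ≈ 271.19 m

Pressure head ψ = P/(ρg) = 205×1000 / (1000 × 9.81) = 20.90 m.
Velocity head = v²/(2g) = 5.39² / (2 × 9.81) = 1.481 m.
h = z + ψ + v²/(2g) = 248.81 + 20.90 + 1.481 = 271.19 m.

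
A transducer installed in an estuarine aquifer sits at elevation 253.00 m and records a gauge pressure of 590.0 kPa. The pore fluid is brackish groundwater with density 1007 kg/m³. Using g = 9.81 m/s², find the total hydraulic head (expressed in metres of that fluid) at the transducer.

h ≈ 312.72 m

ψ = P/(ρg) = 590.0×1000 / (1007 × 9.81) = 59.72 m.
h = z + ψ = 253.00 + 59.72 = 312.72 m.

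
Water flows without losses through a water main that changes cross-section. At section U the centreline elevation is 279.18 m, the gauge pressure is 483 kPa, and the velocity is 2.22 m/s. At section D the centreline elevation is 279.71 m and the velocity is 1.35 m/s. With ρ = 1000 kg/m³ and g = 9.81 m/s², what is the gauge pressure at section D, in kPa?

P₂ ≈ 479 kPa

Pressure head at U: ψ₁ = P₁/(ρg) = 483×1000 / (1000 × 9.81) = 49.24 m.
Velocity heads: v₁²/2g = 2.22²/19.62 = 0.251 m; v₂²/2g = 1.35²/19.62 = 0.093 m.
Total head H = z₁ + ψ₁ + v₁²/2g = 279.18 + 49.24 + 0.251 = 328.67 m.
ψ₂ = H − z₂ − v₂²/2g = 328.67 − 279.71 − 0.093 = 48.87 m.
P₂ = ρgψ₂ = 1000 × 9.81 × 48.87 ≈ 479 kPa.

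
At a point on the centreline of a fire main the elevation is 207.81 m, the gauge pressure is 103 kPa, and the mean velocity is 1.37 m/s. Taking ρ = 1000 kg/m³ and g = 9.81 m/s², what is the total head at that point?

h ≈ 218.41 m

Pressure head ψ = P/(ρg) = 103×1000 / (1000 × 9.81) = 10.50 m.
Velocity head = v²/(2g) = 1.37² / (2 × 9.81) = 0.096 m.
h = z + ψ + v²/(2g) = 207.81 + 10.50 + 0.096 = 218.41 m.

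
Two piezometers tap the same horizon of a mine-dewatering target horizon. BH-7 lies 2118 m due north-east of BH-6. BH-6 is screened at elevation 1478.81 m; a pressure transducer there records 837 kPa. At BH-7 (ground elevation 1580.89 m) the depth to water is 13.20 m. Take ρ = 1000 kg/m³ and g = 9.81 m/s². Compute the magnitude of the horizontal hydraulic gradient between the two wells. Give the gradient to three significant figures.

i ≈ 0.00168

Pressure head at BH-6: ψ = P/(ρg) = 837×1000 / (1000 × 9.81) = 85.32 m.
Total head at BH-6: h = z + ψ = 1478.81 + 85.32 = 1564.13 m.
Total head at BH-7: h = 1580.89 − 13.20 = 1567.69 m.
Head difference: h(BH-6) − h(BH-7) = 1564.13 − 1567.69 = -3.56 m.
Hydraulic gradient: i = |Δh| / L = 3.56 / 2118 = 0.00168.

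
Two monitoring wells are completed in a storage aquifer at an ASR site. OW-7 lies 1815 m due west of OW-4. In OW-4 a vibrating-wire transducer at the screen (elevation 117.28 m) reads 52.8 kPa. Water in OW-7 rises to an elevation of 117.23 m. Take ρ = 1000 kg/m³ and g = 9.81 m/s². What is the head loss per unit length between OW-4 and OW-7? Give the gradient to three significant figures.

i ≈ 0.00299 m/m

Pressure head at OW-4: ψ = P/(ρg) = 52.8×1000 / (1000 × 9.81) = 5.38 m.
Total head at OW-4: h = z + ψ = 117.28 + 5.38 = 122.66 m.
Total head at OW-7: h = 117.23 m (water level in the piezometer is the total head).
Head difference: h(OW-4) − h(OW-7) = 122.66 − 117.23 = 5.43 m.
Hydraulic gradient: i = |Δh| / L = 5.43 / 1815 = 0.00299.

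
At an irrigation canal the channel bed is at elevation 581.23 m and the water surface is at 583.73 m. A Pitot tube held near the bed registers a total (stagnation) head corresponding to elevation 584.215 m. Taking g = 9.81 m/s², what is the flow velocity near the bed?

Near the bed, under hydrostatic conditions, the piezometric head (z + ψ) equals the free-surface elevation, 583.73 m.
Velocity head = total − piezometric = 584.215 − 583.73 = 0.485 m.
v = √(2g·h_v) = √(2 × 9.81 × 0.485) = 3.08 m/s.

v ≈ 3.08 m/s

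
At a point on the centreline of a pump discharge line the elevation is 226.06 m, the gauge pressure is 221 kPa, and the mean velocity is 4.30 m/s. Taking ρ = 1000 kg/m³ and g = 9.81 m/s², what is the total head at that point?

Pressure head ψ = P/(ρg) = 221×1000 / (1000 × 9.81) = 22.53 m.
Velocity head = v²/(2g) = 4.30² / (2 × 9.81) = 0.942 m.
h = z + ψ + v²/(2g) = 226.06 + 22.53 + 0.942 = 249.53 m.

h ≈ 249.53 m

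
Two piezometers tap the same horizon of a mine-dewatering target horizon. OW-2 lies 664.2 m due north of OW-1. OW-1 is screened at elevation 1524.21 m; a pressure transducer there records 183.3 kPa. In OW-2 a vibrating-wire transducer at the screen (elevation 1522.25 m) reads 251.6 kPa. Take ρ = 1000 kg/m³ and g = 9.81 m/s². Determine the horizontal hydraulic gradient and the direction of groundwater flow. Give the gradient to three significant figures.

i ≈ 0.00753; groundwater flows toward the south

Pressure head at OW-1: ψ = P/(ρg) = 183.3×1000 / (1000 × 9.81) = 18.69 m.
Total head at OW-1: h = z + ψ = 1524.21 + 18.69 = 1542.90 m.
Pressure head at OW-2: ψ = P/(ρg) = 251.6×1000 / (1000 × 9.81) = 25.65 m.
Total head at OW-2: h = z + ψ = 1522.25 + 25.65 = 1547.90 m.
Head difference: h(OW-1) − h(OW-2) = 1542.90 − 1547.90 = -5.00 m.
Hydraulic gradient: i = |Δh| / L = 5.00 / 664.2 = 0.00753.
Flow is from higher to lower head: from OW-2 toward OW-1, i.e. toward the south.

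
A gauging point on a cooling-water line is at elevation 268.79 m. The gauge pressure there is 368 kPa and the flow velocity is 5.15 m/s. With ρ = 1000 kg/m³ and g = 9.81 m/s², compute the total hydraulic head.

Pressure head ψ = P/(ρg) = 368×1000 / (1000 × 9.81) = 37.51 m.
Velocity head = v²/(2g) = 5.15² / (2 × 9.81) = 1.352 m.
h = z + ψ + v²/(2g) = 268.79 + 37.51 + 1.352 = 307.65 m.

h ≈ 307.65 m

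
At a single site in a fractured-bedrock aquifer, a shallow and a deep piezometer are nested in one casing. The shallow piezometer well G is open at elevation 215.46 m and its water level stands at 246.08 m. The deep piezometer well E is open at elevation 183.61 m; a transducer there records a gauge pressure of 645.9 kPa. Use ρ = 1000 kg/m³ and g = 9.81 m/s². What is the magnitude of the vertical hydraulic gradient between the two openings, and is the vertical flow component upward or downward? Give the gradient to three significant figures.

|i_v| ≈ 0.106; vertical flow is upward

Total head at well G: h = 246.08 m (water level in the standpipe).
Pressure head at well E: ψ = P/(ρg) = 645.9×1000 / (1000 × 9.81) = 65.84 m.
Total head at well E: h = z + ψ = 183.61 + 65.84 = 249.45 m.
Δh = h(well G) − h(well E) = 246.08 − 249.45 = -3.37 m.
Vertical separation Δz = 215.46 − 183.61 = 31.85 m.
|i_v| = |Δh| / Δz = 3.37 / 31.85 = 0.106.
Head is higher in the deep piezometer, so vertical flow is upward (discharge condition).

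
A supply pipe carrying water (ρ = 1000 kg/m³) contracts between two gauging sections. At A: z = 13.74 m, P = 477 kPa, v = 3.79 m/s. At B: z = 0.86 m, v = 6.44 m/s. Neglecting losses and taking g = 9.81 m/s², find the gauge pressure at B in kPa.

P₂ ≈ 590 kPa

Pressure head at A: ψ₁ = P₁/(ρg) = 477×1000 / (1000 × 9.81) = 48.62 m.
Velocity heads: v₁²/2g = 3.79²/19.62 = 0.732 m; v₂²/2g = 6.44²/19.62 = 2.114 m.
Total head H = z₁ + ψ₁ + v₁²/2g = 13.74 + 48.62 + 0.732 = 63.09 m.
ψ₂ = H − z₂ − v₂²/2g = 63.09 − 0.86 − 2.114 = 60.12 m.
P₂ = ρgψ₂ = 1000 × 9.81 × 60.12 ≈ 590 kPa.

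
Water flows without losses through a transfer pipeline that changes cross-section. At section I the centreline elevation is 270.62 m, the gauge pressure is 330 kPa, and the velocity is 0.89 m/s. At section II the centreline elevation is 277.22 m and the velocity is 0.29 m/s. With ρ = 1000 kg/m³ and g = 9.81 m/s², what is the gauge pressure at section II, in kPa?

Pressure head at I: ψ₁ = P₁/(ρg) = 330×1000 / (1000 × 9.81) = 33.64 m.
Velocity heads: v₁²/2g = 0.89²/19.62 = 0.040 m; v₂²/2g = 0.29²/19.62 = 0.004 m.
Total head H = z₁ + ψ₁ + v₁²/2g = 270.62 + 33.64 + 0.040 = 304.30 m.
ψ₂ = H − z₂ − v₂²/2g = 304.30 − 277.22 − 0.004 = 27.08 m.
P₂ = ρgψ₂ = 1000 × 9.81 × 27.08 ≈ 266 kPa.

P₂ ≈ 266 kPa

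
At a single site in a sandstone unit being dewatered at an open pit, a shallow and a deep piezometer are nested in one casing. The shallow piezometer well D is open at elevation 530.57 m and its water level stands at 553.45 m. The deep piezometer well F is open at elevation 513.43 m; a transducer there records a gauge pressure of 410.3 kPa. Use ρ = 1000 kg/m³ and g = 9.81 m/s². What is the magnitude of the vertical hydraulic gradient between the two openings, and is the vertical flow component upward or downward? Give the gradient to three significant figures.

Total head at well D: h = 553.45 m (water level in the standpipe).
Pressure head at well F: ψ = P/(ρg) = 410.3×1000 / (1000 × 9.81) = 41.82 m.
Total head at well F: h = z + ψ = 513.43 + 41.82 = 555.25 m.
Δh = h(well D) − h(well F) = 553.45 − 555.25 = -1.80 m.
Vertical separation Δz = 530.57 − 513.43 = 17.14 m.
|i_v| = |Δh| / Δz = 1.80 / 17.14 = 0.105.
Head is higher in the deep piezometer, so vertical flow is upward (discharge condition).

|i_v| ≈ 0.105; vertical flow is upward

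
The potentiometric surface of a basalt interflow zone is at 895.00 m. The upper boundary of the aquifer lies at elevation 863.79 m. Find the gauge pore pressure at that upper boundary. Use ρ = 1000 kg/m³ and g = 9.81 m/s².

Pressure head at the aquifer top: ψ = h − z = 895.00 − 863.79 = 31.21 m.
P = ρgψ = 1000 × 9.81 × 31.21 = 306170 Pa ≈ 306 kPa.

P ≈ 306 kPa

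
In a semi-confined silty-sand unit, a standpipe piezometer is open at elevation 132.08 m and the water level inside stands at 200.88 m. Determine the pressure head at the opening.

Total head h = 200.88 m (the water-surface elevation in the piezometer).
Pressure head ψ = h − z = 200.88 − 132.08 = 68.80 m.

ψ ≈ 68.80 m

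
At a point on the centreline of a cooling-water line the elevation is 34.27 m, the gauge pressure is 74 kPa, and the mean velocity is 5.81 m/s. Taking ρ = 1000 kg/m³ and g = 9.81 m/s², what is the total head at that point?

h ≈ 43.53 m

Pressure head ψ = P/(ρg) = 74×1000 / (1000 × 9.81) = 7.54 m.
Velocity head = v²/(2g) = 5.81² / (2 × 9.81) = 1.720 m.
h = z + ψ + v²/(2g) = 34.27 + 7.54 + 1.720 = 43.53 m.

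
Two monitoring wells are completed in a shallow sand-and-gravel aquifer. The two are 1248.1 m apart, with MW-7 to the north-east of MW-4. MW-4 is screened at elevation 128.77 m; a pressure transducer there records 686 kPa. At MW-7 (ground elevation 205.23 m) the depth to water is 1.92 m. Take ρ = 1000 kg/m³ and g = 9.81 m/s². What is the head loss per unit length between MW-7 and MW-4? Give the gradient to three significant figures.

Pressure head at MW-4: ψ = P/(ρg) = 686×1000 / (1000 × 9.81) = 69.93 m.
Total head at MW-4: h = z + ψ = 128.77 + 69.93 = 198.70 m.
Total head at MW-7: h = 205.23 − 1.92 = 203.31 m.
Head difference: h(MW-4) − h(MW-7) = 198.70 − 203.31 = -4.61 m.
Hydraulic gradient: i = |Δh| / L = 4.61 / 1248.1 = 0.00369.

i ≈ 0.00369 m/m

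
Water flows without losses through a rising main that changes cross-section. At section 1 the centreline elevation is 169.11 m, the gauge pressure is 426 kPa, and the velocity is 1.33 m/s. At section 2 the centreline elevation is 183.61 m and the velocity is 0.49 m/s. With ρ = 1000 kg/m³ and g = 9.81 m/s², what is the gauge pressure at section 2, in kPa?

P₂ ≈ 285 kPa

Pressure head at 1: ψ₁ = P₁/(ρg) = 426×1000 / (1000 × 9.81) = 43.43 m.
Velocity heads: v₁²/2g = 1.33²/19.62 = 0.090 m; v₂²/2g = 0.49²/19.62 = 0.012 m.
Total head H = z₁ + ψ₁ + v₁²/2g = 169.11 + 43.43 + 0.090 = 212.63 m.
ψ₂ = H − z₂ − v₂²/2g = 212.63 − 183.61 − 0.012 = 29.01 m.
P₂ = ρgψ₂ = 1000 × 9.81 × 29.01 ≈ 285 kPa.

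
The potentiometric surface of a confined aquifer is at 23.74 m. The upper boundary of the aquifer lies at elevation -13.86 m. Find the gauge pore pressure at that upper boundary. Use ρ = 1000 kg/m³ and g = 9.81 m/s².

Pressure head at the aquifer top: ψ = h − z = 23.74 − (-13.86) = 37.60 m.
P = ρgψ = 1000 × 9.81 × 37.60 = 368856 Pa ≈ 369 kPa.

P ≈ 369 kPa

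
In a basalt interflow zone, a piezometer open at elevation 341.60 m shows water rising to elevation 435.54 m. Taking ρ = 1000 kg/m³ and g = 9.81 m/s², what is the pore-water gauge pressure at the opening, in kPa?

Pressure head ψ = h − z = 435.54 − 341.60 = 93.94 m.
P = ρgψ = 1000 × 9.81 × 93.94 = 921551 Pa ≈ 922 kPa.

P ≈ 922 kPa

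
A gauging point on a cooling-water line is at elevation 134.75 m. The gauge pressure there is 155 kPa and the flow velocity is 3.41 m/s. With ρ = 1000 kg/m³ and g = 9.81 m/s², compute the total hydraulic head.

h ≈ 151.14 m

Pressure head ψ = P/(ρg) = 155×1000 / (1000 × 9.81) = 15.80 m.
Velocity head = v²/(2g) = 3.41² / (2 × 9.81) = 0.593 m.
h = z + ψ + v²/(2g) = 134.75 + 15.80 + 0.593 = 151.14 m.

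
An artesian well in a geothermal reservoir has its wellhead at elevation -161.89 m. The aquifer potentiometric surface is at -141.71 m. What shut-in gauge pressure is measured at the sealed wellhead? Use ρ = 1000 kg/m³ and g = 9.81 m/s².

Head above the cap: Δh = -141.71 − (-161.89) = 20.18 m.
P = ρgΔh = 1000 × 9.81 × 20.18 = 197966 Pa ≈ 198 kPa.

P ≈ 198 kPa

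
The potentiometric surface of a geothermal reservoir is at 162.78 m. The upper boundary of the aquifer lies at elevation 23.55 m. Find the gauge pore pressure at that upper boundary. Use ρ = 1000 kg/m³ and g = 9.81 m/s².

P ≈ 1370 kPa

Pressure head at the aquifer top: ψ = h − z = 162.78 − 23.55 = 139.23 m.
P = ρgψ = 1000 × 9.81 × 139.23 = 1365846 Pa ≈ 1370 kPa.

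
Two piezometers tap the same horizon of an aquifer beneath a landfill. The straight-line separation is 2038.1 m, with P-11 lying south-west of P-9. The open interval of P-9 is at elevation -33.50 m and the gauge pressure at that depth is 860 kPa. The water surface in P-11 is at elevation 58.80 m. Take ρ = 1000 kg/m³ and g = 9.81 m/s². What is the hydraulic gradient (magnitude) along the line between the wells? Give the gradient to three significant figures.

i ≈ 0.00227

Pressure head at P-9: ψ = P/(ρg) = 860×1000 / (1000 × 9.81) = 87.67 m.
Total head at P-9: h = z + ψ = -33.50 + 87.67 = 54.17 m.
Total head at P-11: h = 58.80 m (water level in the piezometer is the total head).
Head difference: h(P-9) − h(P-11) = 54.17 − 58.80 = -4.63 m.
Hydraulic gradient: i = |Δh| / L = 4.63 / 2038.1 = 0.00227.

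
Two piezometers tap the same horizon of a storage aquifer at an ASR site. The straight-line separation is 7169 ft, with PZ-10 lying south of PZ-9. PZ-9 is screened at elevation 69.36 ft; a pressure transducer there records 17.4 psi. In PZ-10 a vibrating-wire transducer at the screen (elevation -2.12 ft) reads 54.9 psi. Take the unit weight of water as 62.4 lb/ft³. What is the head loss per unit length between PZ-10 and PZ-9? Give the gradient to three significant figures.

i ≈ 0.00210 ft/ft

Pressure head at PZ-9: ψ = 144·P/γ = 144 × 17.4 / 62.4 = 40.15 ft.
Total head at PZ-9: h = z + ψ = 69.36 + 40.15 = 109.51 ft.
Pressure head at PZ-10: ψ = 144·P/γ = 144 × 54.9 / 62.4 = 126.69 ft.
Total head at PZ-10: h = z + ψ = -2.12 + 126.69 = 124.57 ft.
Head difference: h(PZ-9) − h(PZ-10) = 109.51 − 124.57 = -15.06 ft.
Hydraulic gradient: i = |Δh| / L = 15.06 / 7169 = 0.00210.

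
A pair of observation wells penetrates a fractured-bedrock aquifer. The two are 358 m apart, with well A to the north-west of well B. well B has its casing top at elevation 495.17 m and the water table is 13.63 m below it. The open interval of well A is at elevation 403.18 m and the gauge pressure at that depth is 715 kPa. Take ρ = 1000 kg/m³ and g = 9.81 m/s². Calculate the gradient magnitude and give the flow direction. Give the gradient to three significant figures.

i ≈ 0.0153; groundwater flows toward the north-west

Total head at well B: h = 495.17 − 13.63 = 481.54 m.
Pressure head at well A: ψ = P/(ρg) = 715×1000 / (1000 × 9.81) = 72.88 m.
Total head at well A: h = z + ψ = 403.18 + 72.88 = 476.06 m.
Head difference: h(well B) − h(well A) = 481.54 − 476.06 = 5.48 m.
Hydraulic gradient: i = |Δh| / L = 5.48 / 358 = 0.0153.
Flow is from higher to lower head: from well B toward well A, i.e. toward the north-west.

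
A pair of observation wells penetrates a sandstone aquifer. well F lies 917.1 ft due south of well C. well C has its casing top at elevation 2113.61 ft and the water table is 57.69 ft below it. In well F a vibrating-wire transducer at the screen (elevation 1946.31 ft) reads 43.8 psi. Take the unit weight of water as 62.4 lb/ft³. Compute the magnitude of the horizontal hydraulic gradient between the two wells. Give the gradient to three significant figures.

Total head at well C: h = 2113.61 − 57.69 = 2055.92 ft.
Pressure head at well F: ψ = 144·P/γ = 144 × 43.8 / 62.4 = 101.08 ft.
Total head at well F: h = z + ψ = 1946.31 + 101.08 = 2047.39 ft.
Head difference: h(well C) − h(well F) = 2055.92 − 2047.39 = 8.53 ft.
Hydraulic gradient: i = |Δh| / L = 8.53 / 917.1 = 0.00930.

i ≈ 0.00930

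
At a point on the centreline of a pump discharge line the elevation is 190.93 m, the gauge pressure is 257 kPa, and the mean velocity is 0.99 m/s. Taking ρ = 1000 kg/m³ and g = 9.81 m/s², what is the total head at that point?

Pressure head ψ = P/(ρg) = 257×1000 / (1000 × 9.81) = 26.20 m.
Velocity head = v²/(2g) = 0.99² / (2 × 9.81) = 0.050 m.
h = z + ψ + v²/(2g) = 190.93 + 26.20 + 0.050 = 217.18 m.

h ≈ 217.18 m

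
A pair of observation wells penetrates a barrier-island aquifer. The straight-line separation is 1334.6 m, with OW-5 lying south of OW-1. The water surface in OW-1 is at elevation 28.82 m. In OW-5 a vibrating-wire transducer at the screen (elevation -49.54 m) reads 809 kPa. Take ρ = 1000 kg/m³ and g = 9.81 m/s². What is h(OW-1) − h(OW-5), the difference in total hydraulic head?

Δh ≈ -4.11 m

Total head at OW-1: h = 28.82 m (water level in the piezometer is the total head).
Pressure head at OW-5: ψ = P/(ρg) = 809×1000 / (1000 × 9.81) = 82.47 m.
Total head at OW-5: h = z + ψ = -49.54 + 82.47 = 32.93 m.
Head difference: h(OW-1) − h(OW-5) = 28.82 − 32.93 = -4.11 m.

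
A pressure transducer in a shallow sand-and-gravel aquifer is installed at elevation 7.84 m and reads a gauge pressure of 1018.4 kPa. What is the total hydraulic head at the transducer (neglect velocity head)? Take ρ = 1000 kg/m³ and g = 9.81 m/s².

ψ = P/(ρg) = 1018.4×1000 / (1000 × 9.81) = 103.81 m.
h = z + ψ = 7.84 + 103.81 = 111.65 m.

h ≈ 111.65 m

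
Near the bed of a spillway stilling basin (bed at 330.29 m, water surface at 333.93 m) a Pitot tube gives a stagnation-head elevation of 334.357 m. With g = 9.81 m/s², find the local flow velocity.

v ≈ 2.89 m/s

Near the bed, under hydrostatic conditions, the piezometric head (z + ψ) equals the free-surface elevation, 333.93 m.
Velocity head = total − piezometric = 334.357 − 333.93 = 0.427 m.
v = √(2g·h_v) = √(2 × 9.81 × 0.427) = 2.89 m/s.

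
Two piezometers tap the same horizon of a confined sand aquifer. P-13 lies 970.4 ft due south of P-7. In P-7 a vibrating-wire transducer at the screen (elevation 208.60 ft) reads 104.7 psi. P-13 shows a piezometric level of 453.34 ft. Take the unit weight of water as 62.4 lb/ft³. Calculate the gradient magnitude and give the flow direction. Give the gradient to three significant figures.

i ≈ 0.00322; groundwater flows toward the north

Pressure head at P-7: ψ = 144·P/γ = 144 × 104.7 / 62.4 = 241.62 ft.
Total head at P-7: h = z + ψ = 208.60 + 241.62 = 450.22 ft.
Total head at P-13: h = 453.34 ft (water level in the piezometer is the total head).
Head difference: h(P-7) − h(P-13) = 450.22 − 453.34 = -3.12 ft.
Hydraulic gradient: i = |Δh| / L = 3.12 / 970.4 = 0.00322.
Flow is from higher to lower head: from P-13 toward P-7, i.e. toward the north.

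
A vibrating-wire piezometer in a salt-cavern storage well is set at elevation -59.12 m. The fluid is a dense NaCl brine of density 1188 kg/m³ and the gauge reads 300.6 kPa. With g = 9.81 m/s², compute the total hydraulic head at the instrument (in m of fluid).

h ≈ -33.33 m

ψ = P/(ρg) = 300.6×1000 / (1188 × 9.81) = 25.79 m.
h = z + ψ = -59.12 + 25.79 = -33.33 m.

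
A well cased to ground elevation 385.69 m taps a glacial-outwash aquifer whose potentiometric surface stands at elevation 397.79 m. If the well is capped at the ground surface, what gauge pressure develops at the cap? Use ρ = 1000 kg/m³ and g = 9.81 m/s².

Head above the cap: Δh = 397.79 − 385.69 = 12.10 m.
P = ρgΔh = 1000 × 9.81 × 12.10 = 118701 Pa ≈ 119 kPa.

P ≈ 119 kPa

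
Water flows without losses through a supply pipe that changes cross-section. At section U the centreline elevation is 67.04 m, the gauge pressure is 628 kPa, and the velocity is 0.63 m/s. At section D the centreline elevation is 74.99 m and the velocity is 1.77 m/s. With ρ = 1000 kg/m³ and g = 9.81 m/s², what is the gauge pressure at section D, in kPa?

Pressure head at U: ψ₁ = P₁/(ρg) = 628×1000 / (1000 × 9.81) = 64.02 m.
Velocity heads: v₁²/2g = 0.63²/19.62 = 0.020 m; v₂²/2g = 1.77²/19.62 = 0.160 m.
Total head H = z₁ + ψ₁ + v₁²/2g = 67.04 + 64.02 + 0.020 = 131.08 m.
ψ₂ = H − z₂ − v₂²/2g = 131.08 − 74.99 − 0.160 = 55.93 m.
P₂ = ρgψ₂ = 1000 × 9.81 × 55.93 ≈ 549 kPa.

P₂ ≈ 549 kPa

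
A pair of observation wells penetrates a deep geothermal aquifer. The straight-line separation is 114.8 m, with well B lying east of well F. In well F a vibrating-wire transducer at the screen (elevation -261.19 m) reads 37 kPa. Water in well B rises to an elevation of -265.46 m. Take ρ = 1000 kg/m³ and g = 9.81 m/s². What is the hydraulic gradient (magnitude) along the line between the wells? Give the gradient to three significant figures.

i ≈ 0.0700

Pressure head at well F: ψ = P/(ρg) = 37×1000 / (1000 × 9.81) = 3.77 m.
Total head at well F: h = z + ψ = -261.19 + 3.77 = -257.42 m.
Total head at well B: h = -265.46 m (water level in the piezometer is the total head).
Head difference: h(well F) − h(well B) = -257.42 − (-265.46) = 8.04 m.
Hydraulic gradient: i = |Δh| / L = 8.04 / 114.8 = 0.0700.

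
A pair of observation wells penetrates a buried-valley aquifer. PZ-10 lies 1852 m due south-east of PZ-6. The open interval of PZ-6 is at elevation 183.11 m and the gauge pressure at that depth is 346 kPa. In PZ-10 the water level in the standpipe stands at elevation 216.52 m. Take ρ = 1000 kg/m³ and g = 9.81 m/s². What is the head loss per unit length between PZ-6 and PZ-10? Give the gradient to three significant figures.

i ≈ 0.00100 m/m

Pressure head at PZ-6: ψ = P/(ρg) = 346×1000 / (1000 × 9.81) = 35.27 m.
Total head at PZ-6: h = z + ψ = 183.11 + 35.27 = 218.38 m.
Total head at PZ-10: h = 216.52 m (water level in the piezometer is the total head).
Head difference: h(PZ-6) − h(PZ-10) = 218.38 − 216.52 = 1.86 m.
Hydraulic gradient: i = |Δh| / L = 1.86 / 1852 = 0.00100.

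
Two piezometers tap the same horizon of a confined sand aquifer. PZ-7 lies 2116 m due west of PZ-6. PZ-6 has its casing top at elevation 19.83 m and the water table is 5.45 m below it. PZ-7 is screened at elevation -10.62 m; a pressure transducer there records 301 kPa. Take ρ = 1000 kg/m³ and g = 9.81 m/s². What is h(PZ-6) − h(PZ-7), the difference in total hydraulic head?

Δh ≈ -5.68 m

Total head at PZ-6: h = 19.83 − 5.45 = 14.38 m.
Pressure head at PZ-7: ψ = P/(ρg) = 301×1000 / (1000 × 9.81) = 30.68 m.
Total head at PZ-7: h = z + ψ = -10.62 + 30.68 = 20.06 m.
Head difference: h(PZ-6) − h(PZ-7) = 14.38 − 20.06 = -5.68 m.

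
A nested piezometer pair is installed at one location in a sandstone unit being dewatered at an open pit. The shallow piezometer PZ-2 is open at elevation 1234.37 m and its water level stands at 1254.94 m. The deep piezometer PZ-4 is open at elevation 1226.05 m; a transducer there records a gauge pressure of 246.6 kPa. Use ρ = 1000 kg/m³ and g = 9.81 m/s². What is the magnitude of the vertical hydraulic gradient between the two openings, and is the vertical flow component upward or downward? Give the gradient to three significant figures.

Total head at PZ-2: h = 1254.94 m (water level in the standpipe).
Pressure head at PZ-4: ψ = P/(ρg) = 246.6×1000 / (1000 × 9.81) = 25.14 m.
Total head at PZ-4: h = z + ψ = 1226.05 + 25.14 = 1251.19 m.
Δh = h(PZ-2) − h(PZ-4) = 1254.94 − 1251.19 = 3.75 m.
Vertical separation Δz = 1234.37 − 1226.05 = 8.32 m.
|i_v| = |Δh| / Δz = 3.75 / 8.32 = 0.451.
Head is higher in the shallow piezometer, so vertical flow is downward (recharge condition).

|i_v| ≈ 0.451; vertical flow is downward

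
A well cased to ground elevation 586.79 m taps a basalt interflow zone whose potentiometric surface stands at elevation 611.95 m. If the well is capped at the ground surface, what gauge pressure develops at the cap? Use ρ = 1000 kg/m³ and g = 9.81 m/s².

Head above the cap: Δh = 611.95 − 586.79 = 25.16 m.
P = ρgΔh = 1000 × 9.81 × 25.16 = 246820 Pa ≈ 247 kPa.

P ≈ 247 kPa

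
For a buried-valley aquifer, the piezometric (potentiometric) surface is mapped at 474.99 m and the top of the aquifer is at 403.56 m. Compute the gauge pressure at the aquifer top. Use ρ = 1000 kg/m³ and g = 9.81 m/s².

P ≈ 701 kPa

Pressure head at the aquifer top: ψ = h − z = 474.99 − 403.56 = 71.43 m.
P = ρgψ = 1000 × 9.81 × 71.43 = 700728 Pa ≈ 701 kPa.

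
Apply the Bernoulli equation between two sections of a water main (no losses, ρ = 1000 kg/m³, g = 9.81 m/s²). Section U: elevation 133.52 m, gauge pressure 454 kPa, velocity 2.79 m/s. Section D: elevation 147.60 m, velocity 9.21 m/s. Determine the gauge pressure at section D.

P₂ ≈ 277 kPa

Pressure head at U: ψ₁ = P₁/(ρg) = 454×1000 / (1000 × 9.81) = 46.28 m.
Velocity heads: v₁²/2g = 2.79²/19.62 = 0.397 m; v₂²/2g = 9.21²/19.62 = 4.323 m.
Total head H = z₁ + ψ₁ + v₁²/2g = 133.52 + 46.28 + 0.397 = 180.20 m.
ψ₂ = H − z₂ − v₂²/2g = 180.20 − 147.60 − 4.323 = 28.28 m.
P₂ = ρgψ₂ = 1000 × 9.81 × 28.28 ≈ 277 kPa.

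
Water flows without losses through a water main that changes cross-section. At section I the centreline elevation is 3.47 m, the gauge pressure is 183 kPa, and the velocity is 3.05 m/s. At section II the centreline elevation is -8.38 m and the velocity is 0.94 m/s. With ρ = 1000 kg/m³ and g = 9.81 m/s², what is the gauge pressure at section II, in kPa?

P₂ ≈ 303 kPa

Pressure head at I: ψ₁ = P₁/(ρg) = 183×1000 / (1000 × 9.81) = 18.65 m.
Velocity heads: v₁²/2g = 3.05²/19.62 = 0.474 m; v₂²/2g = 0.94²/19.62 = 0.045 m.
Total head H = z₁ + ψ₁ + v₁²/2g = 3.47 + 18.65 + 0.474 = 22.59 m.
ψ₂ = H − z₂ − v₂²/2g = 22.59 − (-8.38) − 0.045 = 30.92 m.
P₂ = ρgψ₂ = 1000 × 9.81 × 30.92 ≈ 303 kPa.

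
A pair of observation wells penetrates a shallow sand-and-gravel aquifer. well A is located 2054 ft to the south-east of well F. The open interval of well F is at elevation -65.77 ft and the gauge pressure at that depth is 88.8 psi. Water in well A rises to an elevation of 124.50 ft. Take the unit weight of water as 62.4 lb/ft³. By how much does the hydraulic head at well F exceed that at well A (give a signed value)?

Pressure head at well F: ψ = 144·P/γ = 144 × 88.8 / 62.4 = 204.92 ft.
Total head at well F: h = z + ψ = -65.77 + 204.92 = 139.15 ft.
Total head at well A: h = 124.50 ft (water level in the piezometer is the total head).
Head difference: h(well F) − h(well A) = 139.15 − 124.50 = 14.65 ft.

Δh ≈ 14.65 ft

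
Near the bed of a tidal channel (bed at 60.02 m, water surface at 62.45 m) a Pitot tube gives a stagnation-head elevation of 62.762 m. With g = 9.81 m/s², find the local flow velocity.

v ≈ 2.47 m/s

Near the bed, under hydrostatic conditions, the piezometric head (z + ψ) equals the free-surface elevation, 62.45 m.
Velocity head = total − piezometric = 62.762 − 62.45 = 0.312 m.
v = √(2g·h_v) = √(2 × 9.81 × 0.312) = 2.47 m/s.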